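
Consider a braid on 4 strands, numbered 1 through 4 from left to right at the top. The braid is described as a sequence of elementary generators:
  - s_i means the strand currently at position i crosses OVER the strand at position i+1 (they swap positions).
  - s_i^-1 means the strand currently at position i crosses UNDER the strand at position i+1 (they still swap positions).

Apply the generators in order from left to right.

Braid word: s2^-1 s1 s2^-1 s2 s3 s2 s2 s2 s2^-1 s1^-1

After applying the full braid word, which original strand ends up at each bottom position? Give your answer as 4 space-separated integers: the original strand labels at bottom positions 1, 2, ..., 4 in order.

Answer: 1 3 4 2

Derivation:
Gen 1 (s2^-1): strand 2 crosses under strand 3. Perm now: [1 3 2 4]
Gen 2 (s1): strand 1 crosses over strand 3. Perm now: [3 1 2 4]
Gen 3 (s2^-1): strand 1 crosses under strand 2. Perm now: [3 2 1 4]
Gen 4 (s2): strand 2 crosses over strand 1. Perm now: [3 1 2 4]
Gen 5 (s3): strand 2 crosses over strand 4. Perm now: [3 1 4 2]
Gen 6 (s2): strand 1 crosses over strand 4. Perm now: [3 4 1 2]
Gen 7 (s2): strand 4 crosses over strand 1. Perm now: [3 1 4 2]
Gen 8 (s2): strand 1 crosses over strand 4. Perm now: [3 4 1 2]
Gen 9 (s2^-1): strand 4 crosses under strand 1. Perm now: [3 1 4 2]
Gen 10 (s1^-1): strand 3 crosses under strand 1. Perm now: [1 3 4 2]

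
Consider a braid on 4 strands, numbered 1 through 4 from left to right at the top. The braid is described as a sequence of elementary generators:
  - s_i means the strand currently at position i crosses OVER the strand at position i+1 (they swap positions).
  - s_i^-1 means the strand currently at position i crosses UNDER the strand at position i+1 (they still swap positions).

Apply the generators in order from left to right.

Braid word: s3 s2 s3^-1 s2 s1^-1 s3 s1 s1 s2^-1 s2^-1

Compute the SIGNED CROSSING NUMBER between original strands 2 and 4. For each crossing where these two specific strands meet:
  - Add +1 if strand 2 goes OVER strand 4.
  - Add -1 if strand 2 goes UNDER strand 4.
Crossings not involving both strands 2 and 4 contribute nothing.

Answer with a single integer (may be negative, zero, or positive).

Answer: 0

Derivation:
Gen 1: crossing 3x4. Both 2&4? no. Sum: 0
Gen 2: 2 over 4. Both 2&4? yes. Contrib: +1. Sum: 1
Gen 3: crossing 2x3. Both 2&4? no. Sum: 1
Gen 4: crossing 4x3. Both 2&4? no. Sum: 1
Gen 5: crossing 1x3. Both 2&4? no. Sum: 1
Gen 6: 4 over 2. Both 2&4? yes. Contrib: -1. Sum: 0
Gen 7: crossing 3x1. Both 2&4? no. Sum: 0
Gen 8: crossing 1x3. Both 2&4? no. Sum: 0
Gen 9: crossing 1x2. Both 2&4? no. Sum: 0
Gen 10: crossing 2x1. Both 2&4? no. Sum: 0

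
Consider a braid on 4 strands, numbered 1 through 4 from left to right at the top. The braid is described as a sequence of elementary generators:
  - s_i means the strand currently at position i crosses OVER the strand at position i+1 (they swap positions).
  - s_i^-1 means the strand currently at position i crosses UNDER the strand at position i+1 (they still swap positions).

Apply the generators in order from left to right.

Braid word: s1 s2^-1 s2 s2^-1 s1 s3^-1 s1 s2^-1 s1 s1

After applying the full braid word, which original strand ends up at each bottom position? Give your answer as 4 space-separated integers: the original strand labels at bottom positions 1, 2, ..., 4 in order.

Answer: 2 4 3 1

Derivation:
Gen 1 (s1): strand 1 crosses over strand 2. Perm now: [2 1 3 4]
Gen 2 (s2^-1): strand 1 crosses under strand 3. Perm now: [2 3 1 4]
Gen 3 (s2): strand 3 crosses over strand 1. Perm now: [2 1 3 4]
Gen 4 (s2^-1): strand 1 crosses under strand 3. Perm now: [2 3 1 4]
Gen 5 (s1): strand 2 crosses over strand 3. Perm now: [3 2 1 4]
Gen 6 (s3^-1): strand 1 crosses under strand 4. Perm now: [3 2 4 1]
Gen 7 (s1): strand 3 crosses over strand 2. Perm now: [2 3 4 1]
Gen 8 (s2^-1): strand 3 crosses under strand 4. Perm now: [2 4 3 1]
Gen 9 (s1): strand 2 crosses over strand 4. Perm now: [4 2 3 1]
Gen 10 (s1): strand 4 crosses over strand 2. Perm now: [2 4 3 1]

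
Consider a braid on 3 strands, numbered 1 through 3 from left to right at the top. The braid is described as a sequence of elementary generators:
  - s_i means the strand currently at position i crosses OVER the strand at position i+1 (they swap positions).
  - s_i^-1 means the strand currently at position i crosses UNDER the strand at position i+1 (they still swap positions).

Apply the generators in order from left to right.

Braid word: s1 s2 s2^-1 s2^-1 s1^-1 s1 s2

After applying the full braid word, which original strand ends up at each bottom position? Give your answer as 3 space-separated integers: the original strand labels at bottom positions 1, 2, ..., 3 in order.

Answer: 2 1 3

Derivation:
Gen 1 (s1): strand 1 crosses over strand 2. Perm now: [2 1 3]
Gen 2 (s2): strand 1 crosses over strand 3. Perm now: [2 3 1]
Gen 3 (s2^-1): strand 3 crosses under strand 1. Perm now: [2 1 3]
Gen 4 (s2^-1): strand 1 crosses under strand 3. Perm now: [2 3 1]
Gen 5 (s1^-1): strand 2 crosses under strand 3. Perm now: [3 2 1]
Gen 6 (s1): strand 3 crosses over strand 2. Perm now: [2 3 1]
Gen 7 (s2): strand 3 crosses over strand 1. Perm now: [2 1 3]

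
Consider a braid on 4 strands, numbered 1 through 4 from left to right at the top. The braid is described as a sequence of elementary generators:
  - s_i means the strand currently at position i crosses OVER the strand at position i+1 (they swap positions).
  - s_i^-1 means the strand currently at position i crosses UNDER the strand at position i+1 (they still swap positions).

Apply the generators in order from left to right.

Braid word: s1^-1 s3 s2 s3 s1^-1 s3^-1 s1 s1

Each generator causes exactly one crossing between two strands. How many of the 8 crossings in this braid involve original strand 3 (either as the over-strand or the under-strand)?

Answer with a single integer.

Gen 1: crossing 1x2. Involves strand 3? no. Count so far: 0
Gen 2: crossing 3x4. Involves strand 3? yes. Count so far: 1
Gen 3: crossing 1x4. Involves strand 3? no. Count so far: 1
Gen 4: crossing 1x3. Involves strand 3? yes. Count so far: 2
Gen 5: crossing 2x4. Involves strand 3? no. Count so far: 2
Gen 6: crossing 3x1. Involves strand 3? yes. Count so far: 3
Gen 7: crossing 4x2. Involves strand 3? no. Count so far: 3
Gen 8: crossing 2x4. Involves strand 3? no. Count so far: 3

Answer: 3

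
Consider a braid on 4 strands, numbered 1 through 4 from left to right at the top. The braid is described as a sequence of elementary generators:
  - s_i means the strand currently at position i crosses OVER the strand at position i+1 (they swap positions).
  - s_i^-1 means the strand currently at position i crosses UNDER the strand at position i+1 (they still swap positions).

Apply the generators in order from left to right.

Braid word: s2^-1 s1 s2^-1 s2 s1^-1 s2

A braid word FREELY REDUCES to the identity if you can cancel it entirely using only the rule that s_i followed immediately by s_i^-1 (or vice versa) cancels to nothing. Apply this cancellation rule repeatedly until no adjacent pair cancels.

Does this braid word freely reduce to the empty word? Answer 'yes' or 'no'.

Gen 1 (s2^-1): push. Stack: [s2^-1]
Gen 2 (s1): push. Stack: [s2^-1 s1]
Gen 3 (s2^-1): push. Stack: [s2^-1 s1 s2^-1]
Gen 4 (s2): cancels prior s2^-1. Stack: [s2^-1 s1]
Gen 5 (s1^-1): cancels prior s1. Stack: [s2^-1]
Gen 6 (s2): cancels prior s2^-1. Stack: []
Reduced word: (empty)

Answer: yes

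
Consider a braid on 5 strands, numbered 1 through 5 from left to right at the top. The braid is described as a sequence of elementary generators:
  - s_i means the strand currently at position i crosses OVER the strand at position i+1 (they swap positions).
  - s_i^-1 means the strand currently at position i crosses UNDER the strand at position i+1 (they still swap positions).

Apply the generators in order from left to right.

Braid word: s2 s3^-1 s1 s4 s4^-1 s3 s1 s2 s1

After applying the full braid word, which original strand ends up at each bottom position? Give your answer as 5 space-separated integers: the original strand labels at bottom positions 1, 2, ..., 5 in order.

Gen 1 (s2): strand 2 crosses over strand 3. Perm now: [1 3 2 4 5]
Gen 2 (s3^-1): strand 2 crosses under strand 4. Perm now: [1 3 4 2 5]
Gen 3 (s1): strand 1 crosses over strand 3. Perm now: [3 1 4 2 5]
Gen 4 (s4): strand 2 crosses over strand 5. Perm now: [3 1 4 5 2]
Gen 5 (s4^-1): strand 5 crosses under strand 2. Perm now: [3 1 4 2 5]
Gen 6 (s3): strand 4 crosses over strand 2. Perm now: [3 1 2 4 5]
Gen 7 (s1): strand 3 crosses over strand 1. Perm now: [1 3 2 4 5]
Gen 8 (s2): strand 3 crosses over strand 2. Perm now: [1 2 3 4 5]
Gen 9 (s1): strand 1 crosses over strand 2. Perm now: [2 1 3 4 5]

Answer: 2 1 3 4 5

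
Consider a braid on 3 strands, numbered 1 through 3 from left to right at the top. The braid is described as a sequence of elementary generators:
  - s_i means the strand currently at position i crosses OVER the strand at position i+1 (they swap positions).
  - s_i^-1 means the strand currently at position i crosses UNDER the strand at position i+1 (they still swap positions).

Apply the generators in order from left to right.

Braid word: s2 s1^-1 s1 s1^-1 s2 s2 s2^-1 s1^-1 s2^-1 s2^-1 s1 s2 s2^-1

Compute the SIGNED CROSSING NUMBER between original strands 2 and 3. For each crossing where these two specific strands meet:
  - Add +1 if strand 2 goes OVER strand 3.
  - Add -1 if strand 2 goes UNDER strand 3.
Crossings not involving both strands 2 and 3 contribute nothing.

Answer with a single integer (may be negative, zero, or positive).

Answer: 3

Derivation:
Gen 1: 2 over 3. Both 2&3? yes. Contrib: +1. Sum: 1
Gen 2: crossing 1x3. Both 2&3? no. Sum: 1
Gen 3: crossing 3x1. Both 2&3? no. Sum: 1
Gen 4: crossing 1x3. Both 2&3? no. Sum: 1
Gen 5: crossing 1x2. Both 2&3? no. Sum: 1
Gen 6: crossing 2x1. Both 2&3? no. Sum: 1
Gen 7: crossing 1x2. Both 2&3? no. Sum: 1
Gen 8: 3 under 2. Both 2&3? yes. Contrib: +1. Sum: 2
Gen 9: crossing 3x1. Both 2&3? no. Sum: 2
Gen 10: crossing 1x3. Both 2&3? no. Sum: 2
Gen 11: 2 over 3. Both 2&3? yes. Contrib: +1. Sum: 3
Gen 12: crossing 2x1. Both 2&3? no. Sum: 3
Gen 13: crossing 1x2. Both 2&3? no. Sum: 3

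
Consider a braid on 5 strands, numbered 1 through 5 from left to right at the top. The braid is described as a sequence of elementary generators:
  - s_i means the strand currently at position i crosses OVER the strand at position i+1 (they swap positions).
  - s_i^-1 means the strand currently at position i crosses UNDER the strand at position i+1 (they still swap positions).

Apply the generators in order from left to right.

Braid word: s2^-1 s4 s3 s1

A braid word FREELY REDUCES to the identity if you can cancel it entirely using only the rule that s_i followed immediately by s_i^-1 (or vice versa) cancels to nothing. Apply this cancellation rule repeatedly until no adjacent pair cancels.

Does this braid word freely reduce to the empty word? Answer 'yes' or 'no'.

Gen 1 (s2^-1): push. Stack: [s2^-1]
Gen 2 (s4): push. Stack: [s2^-1 s4]
Gen 3 (s3): push. Stack: [s2^-1 s4 s3]
Gen 4 (s1): push. Stack: [s2^-1 s4 s3 s1]
Reduced word: s2^-1 s4 s3 s1

Answer: no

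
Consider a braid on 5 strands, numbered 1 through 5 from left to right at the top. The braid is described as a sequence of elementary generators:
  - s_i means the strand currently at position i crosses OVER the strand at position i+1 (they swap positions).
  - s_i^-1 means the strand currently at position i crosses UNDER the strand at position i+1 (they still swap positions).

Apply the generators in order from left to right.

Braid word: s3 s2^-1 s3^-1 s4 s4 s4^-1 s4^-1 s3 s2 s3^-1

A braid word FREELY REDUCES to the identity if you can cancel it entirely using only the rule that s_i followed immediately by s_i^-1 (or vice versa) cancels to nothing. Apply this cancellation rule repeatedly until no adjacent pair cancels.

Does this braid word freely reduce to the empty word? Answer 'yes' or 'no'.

Gen 1 (s3): push. Stack: [s3]
Gen 2 (s2^-1): push. Stack: [s3 s2^-1]
Gen 3 (s3^-1): push. Stack: [s3 s2^-1 s3^-1]
Gen 4 (s4): push. Stack: [s3 s2^-1 s3^-1 s4]
Gen 5 (s4): push. Stack: [s3 s2^-1 s3^-1 s4 s4]
Gen 6 (s4^-1): cancels prior s4. Stack: [s3 s2^-1 s3^-1 s4]
Gen 7 (s4^-1): cancels prior s4. Stack: [s3 s2^-1 s3^-1]
Gen 8 (s3): cancels prior s3^-1. Stack: [s3 s2^-1]
Gen 9 (s2): cancels prior s2^-1. Stack: [s3]
Gen 10 (s3^-1): cancels prior s3. Stack: []
Reduced word: (empty)

Answer: yes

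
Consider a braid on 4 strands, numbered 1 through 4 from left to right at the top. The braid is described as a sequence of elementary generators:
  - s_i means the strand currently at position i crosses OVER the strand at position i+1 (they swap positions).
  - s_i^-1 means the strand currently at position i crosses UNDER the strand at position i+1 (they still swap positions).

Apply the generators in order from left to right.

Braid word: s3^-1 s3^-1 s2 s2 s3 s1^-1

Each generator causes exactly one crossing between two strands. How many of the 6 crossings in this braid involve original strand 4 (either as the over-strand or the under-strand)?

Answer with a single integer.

Gen 1: crossing 3x4. Involves strand 4? yes. Count so far: 1
Gen 2: crossing 4x3. Involves strand 4? yes. Count so far: 2
Gen 3: crossing 2x3. Involves strand 4? no. Count so far: 2
Gen 4: crossing 3x2. Involves strand 4? no. Count so far: 2
Gen 5: crossing 3x4. Involves strand 4? yes. Count so far: 3
Gen 6: crossing 1x2. Involves strand 4? no. Count so far: 3

Answer: 3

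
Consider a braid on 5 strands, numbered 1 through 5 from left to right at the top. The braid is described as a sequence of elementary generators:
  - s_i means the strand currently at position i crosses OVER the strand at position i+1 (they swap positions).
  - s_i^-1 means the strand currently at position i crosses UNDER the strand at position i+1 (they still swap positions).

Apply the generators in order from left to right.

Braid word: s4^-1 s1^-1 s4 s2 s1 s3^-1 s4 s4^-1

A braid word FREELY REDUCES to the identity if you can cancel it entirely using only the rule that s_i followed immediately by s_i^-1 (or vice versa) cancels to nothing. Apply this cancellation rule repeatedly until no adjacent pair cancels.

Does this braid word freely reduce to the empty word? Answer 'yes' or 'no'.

Answer: no

Derivation:
Gen 1 (s4^-1): push. Stack: [s4^-1]
Gen 2 (s1^-1): push. Stack: [s4^-1 s1^-1]
Gen 3 (s4): push. Stack: [s4^-1 s1^-1 s4]
Gen 4 (s2): push. Stack: [s4^-1 s1^-1 s4 s2]
Gen 5 (s1): push. Stack: [s4^-1 s1^-1 s4 s2 s1]
Gen 6 (s3^-1): push. Stack: [s4^-1 s1^-1 s4 s2 s1 s3^-1]
Gen 7 (s4): push. Stack: [s4^-1 s1^-1 s4 s2 s1 s3^-1 s4]
Gen 8 (s4^-1): cancels prior s4. Stack: [s4^-1 s1^-1 s4 s2 s1 s3^-1]
Reduced word: s4^-1 s1^-1 s4 s2 s1 s3^-1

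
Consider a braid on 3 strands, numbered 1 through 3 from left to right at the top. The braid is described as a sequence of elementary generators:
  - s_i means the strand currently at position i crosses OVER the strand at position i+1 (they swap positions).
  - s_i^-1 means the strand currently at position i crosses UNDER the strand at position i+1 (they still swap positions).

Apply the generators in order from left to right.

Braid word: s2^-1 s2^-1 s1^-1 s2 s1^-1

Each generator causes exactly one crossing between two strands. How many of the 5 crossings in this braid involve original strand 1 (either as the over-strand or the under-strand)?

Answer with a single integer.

Answer: 2

Derivation:
Gen 1: crossing 2x3. Involves strand 1? no. Count so far: 0
Gen 2: crossing 3x2. Involves strand 1? no. Count so far: 0
Gen 3: crossing 1x2. Involves strand 1? yes. Count so far: 1
Gen 4: crossing 1x3. Involves strand 1? yes. Count so far: 2
Gen 5: crossing 2x3. Involves strand 1? no. Count so far: 2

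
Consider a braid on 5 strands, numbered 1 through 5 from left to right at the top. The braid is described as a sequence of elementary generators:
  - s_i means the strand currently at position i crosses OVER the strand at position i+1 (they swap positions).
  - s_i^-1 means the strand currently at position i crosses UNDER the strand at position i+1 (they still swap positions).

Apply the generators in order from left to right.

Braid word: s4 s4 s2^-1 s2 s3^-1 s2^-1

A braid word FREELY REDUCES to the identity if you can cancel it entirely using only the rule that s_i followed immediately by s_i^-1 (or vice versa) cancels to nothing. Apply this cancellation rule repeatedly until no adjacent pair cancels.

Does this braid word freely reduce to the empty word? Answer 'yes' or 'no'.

Answer: no

Derivation:
Gen 1 (s4): push. Stack: [s4]
Gen 2 (s4): push. Stack: [s4 s4]
Gen 3 (s2^-1): push. Stack: [s4 s4 s2^-1]
Gen 4 (s2): cancels prior s2^-1. Stack: [s4 s4]
Gen 5 (s3^-1): push. Stack: [s4 s4 s3^-1]
Gen 6 (s2^-1): push. Stack: [s4 s4 s3^-1 s2^-1]
Reduced word: s4 s4 s3^-1 s2^-1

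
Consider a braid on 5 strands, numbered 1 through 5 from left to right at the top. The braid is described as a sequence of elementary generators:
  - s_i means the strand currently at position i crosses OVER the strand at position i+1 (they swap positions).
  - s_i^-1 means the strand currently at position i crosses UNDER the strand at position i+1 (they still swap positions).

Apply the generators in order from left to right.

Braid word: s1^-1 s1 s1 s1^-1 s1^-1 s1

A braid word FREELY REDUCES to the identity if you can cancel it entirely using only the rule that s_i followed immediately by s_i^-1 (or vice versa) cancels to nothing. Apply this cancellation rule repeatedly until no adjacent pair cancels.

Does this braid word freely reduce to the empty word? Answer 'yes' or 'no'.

Answer: yes

Derivation:
Gen 1 (s1^-1): push. Stack: [s1^-1]
Gen 2 (s1): cancels prior s1^-1. Stack: []
Gen 3 (s1): push. Stack: [s1]
Gen 4 (s1^-1): cancels prior s1. Stack: []
Gen 5 (s1^-1): push. Stack: [s1^-1]
Gen 6 (s1): cancels prior s1^-1. Stack: []
Reduced word: (empty)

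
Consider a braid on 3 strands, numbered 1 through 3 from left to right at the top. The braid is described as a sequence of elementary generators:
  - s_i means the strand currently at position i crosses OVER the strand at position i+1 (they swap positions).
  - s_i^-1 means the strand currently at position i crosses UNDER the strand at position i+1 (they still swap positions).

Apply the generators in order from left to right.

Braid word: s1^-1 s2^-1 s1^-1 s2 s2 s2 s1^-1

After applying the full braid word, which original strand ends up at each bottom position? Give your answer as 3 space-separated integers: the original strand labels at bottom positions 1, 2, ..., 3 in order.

Answer: 1 3 2

Derivation:
Gen 1 (s1^-1): strand 1 crosses under strand 2. Perm now: [2 1 3]
Gen 2 (s2^-1): strand 1 crosses under strand 3. Perm now: [2 3 1]
Gen 3 (s1^-1): strand 2 crosses under strand 3. Perm now: [3 2 1]
Gen 4 (s2): strand 2 crosses over strand 1. Perm now: [3 1 2]
Gen 5 (s2): strand 1 crosses over strand 2. Perm now: [3 2 1]
Gen 6 (s2): strand 2 crosses over strand 1. Perm now: [3 1 2]
Gen 7 (s1^-1): strand 3 crosses under strand 1. Perm now: [1 3 2]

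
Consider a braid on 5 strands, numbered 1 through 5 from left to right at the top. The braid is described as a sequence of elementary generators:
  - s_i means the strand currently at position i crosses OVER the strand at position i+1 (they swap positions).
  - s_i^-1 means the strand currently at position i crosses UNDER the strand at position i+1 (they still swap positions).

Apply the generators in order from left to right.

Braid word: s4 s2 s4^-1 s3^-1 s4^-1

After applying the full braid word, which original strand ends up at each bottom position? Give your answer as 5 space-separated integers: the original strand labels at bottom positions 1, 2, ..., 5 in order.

Gen 1 (s4): strand 4 crosses over strand 5. Perm now: [1 2 3 5 4]
Gen 2 (s2): strand 2 crosses over strand 3. Perm now: [1 3 2 5 4]
Gen 3 (s4^-1): strand 5 crosses under strand 4. Perm now: [1 3 2 4 5]
Gen 4 (s3^-1): strand 2 crosses under strand 4. Perm now: [1 3 4 2 5]
Gen 5 (s4^-1): strand 2 crosses under strand 5. Perm now: [1 3 4 5 2]

Answer: 1 3 4 5 2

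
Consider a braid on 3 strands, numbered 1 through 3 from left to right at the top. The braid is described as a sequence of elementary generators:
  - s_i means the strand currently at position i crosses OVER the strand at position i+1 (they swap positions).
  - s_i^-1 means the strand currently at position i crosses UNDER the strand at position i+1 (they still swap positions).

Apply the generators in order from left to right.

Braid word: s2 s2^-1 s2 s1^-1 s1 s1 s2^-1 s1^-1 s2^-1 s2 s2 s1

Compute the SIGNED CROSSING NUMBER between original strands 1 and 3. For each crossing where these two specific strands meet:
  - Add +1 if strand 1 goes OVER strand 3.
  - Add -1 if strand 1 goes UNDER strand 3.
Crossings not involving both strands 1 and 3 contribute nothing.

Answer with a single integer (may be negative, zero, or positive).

Answer: 0

Derivation:
Gen 1: crossing 2x3. Both 1&3? no. Sum: 0
Gen 2: crossing 3x2. Both 1&3? no. Sum: 0
Gen 3: crossing 2x3. Both 1&3? no. Sum: 0
Gen 4: 1 under 3. Both 1&3? yes. Contrib: -1. Sum: -1
Gen 5: 3 over 1. Both 1&3? yes. Contrib: -1. Sum: -2
Gen 6: 1 over 3. Both 1&3? yes. Contrib: +1. Sum: -1
Gen 7: crossing 1x2. Both 1&3? no. Sum: -1
Gen 8: crossing 3x2. Both 1&3? no. Sum: -1
Gen 9: 3 under 1. Both 1&3? yes. Contrib: +1. Sum: 0
Gen 10: 1 over 3. Both 1&3? yes. Contrib: +1. Sum: 1
Gen 11: 3 over 1. Both 1&3? yes. Contrib: -1. Sum: 0
Gen 12: crossing 2x1. Both 1&3? no. Sum: 0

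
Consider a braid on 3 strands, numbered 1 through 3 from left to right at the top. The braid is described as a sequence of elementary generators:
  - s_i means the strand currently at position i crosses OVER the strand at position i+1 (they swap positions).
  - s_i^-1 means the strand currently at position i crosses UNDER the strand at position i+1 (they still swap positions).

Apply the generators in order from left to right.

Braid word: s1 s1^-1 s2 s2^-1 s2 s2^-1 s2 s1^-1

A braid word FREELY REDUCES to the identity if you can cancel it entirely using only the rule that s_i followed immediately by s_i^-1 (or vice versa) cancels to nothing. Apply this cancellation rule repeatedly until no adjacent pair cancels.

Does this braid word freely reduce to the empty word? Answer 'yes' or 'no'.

Answer: no

Derivation:
Gen 1 (s1): push. Stack: [s1]
Gen 2 (s1^-1): cancels prior s1. Stack: []
Gen 3 (s2): push. Stack: [s2]
Gen 4 (s2^-1): cancels prior s2. Stack: []
Gen 5 (s2): push. Stack: [s2]
Gen 6 (s2^-1): cancels prior s2. Stack: []
Gen 7 (s2): push. Stack: [s2]
Gen 8 (s1^-1): push. Stack: [s2 s1^-1]
Reduced word: s2 s1^-1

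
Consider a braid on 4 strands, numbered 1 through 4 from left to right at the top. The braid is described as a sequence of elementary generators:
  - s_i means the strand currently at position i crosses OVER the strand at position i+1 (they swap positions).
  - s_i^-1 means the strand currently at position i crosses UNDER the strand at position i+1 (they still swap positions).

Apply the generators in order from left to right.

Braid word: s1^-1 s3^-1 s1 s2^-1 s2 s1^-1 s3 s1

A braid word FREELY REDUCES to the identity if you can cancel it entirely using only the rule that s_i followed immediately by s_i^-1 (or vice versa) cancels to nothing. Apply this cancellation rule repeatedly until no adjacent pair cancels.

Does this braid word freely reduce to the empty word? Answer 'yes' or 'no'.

Gen 1 (s1^-1): push. Stack: [s1^-1]
Gen 2 (s3^-1): push. Stack: [s1^-1 s3^-1]
Gen 3 (s1): push. Stack: [s1^-1 s3^-1 s1]
Gen 4 (s2^-1): push. Stack: [s1^-1 s3^-1 s1 s2^-1]
Gen 5 (s2): cancels prior s2^-1. Stack: [s1^-1 s3^-1 s1]
Gen 6 (s1^-1): cancels prior s1. Stack: [s1^-1 s3^-1]
Gen 7 (s3): cancels prior s3^-1. Stack: [s1^-1]
Gen 8 (s1): cancels prior s1^-1. Stack: []
Reduced word: (empty)

Answer: yes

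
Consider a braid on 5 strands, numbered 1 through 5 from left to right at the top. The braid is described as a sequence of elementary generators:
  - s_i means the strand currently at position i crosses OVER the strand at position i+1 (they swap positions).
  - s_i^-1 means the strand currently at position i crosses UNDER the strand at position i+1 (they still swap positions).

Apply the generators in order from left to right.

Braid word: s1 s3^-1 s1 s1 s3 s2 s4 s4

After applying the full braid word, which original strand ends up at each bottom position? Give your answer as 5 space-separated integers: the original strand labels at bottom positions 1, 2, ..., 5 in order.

Answer: 2 3 1 4 5

Derivation:
Gen 1 (s1): strand 1 crosses over strand 2. Perm now: [2 1 3 4 5]
Gen 2 (s3^-1): strand 3 crosses under strand 4. Perm now: [2 1 4 3 5]
Gen 3 (s1): strand 2 crosses over strand 1. Perm now: [1 2 4 3 5]
Gen 4 (s1): strand 1 crosses over strand 2. Perm now: [2 1 4 3 5]
Gen 5 (s3): strand 4 crosses over strand 3. Perm now: [2 1 3 4 5]
Gen 6 (s2): strand 1 crosses over strand 3. Perm now: [2 3 1 4 5]
Gen 7 (s4): strand 4 crosses over strand 5. Perm now: [2 3 1 5 4]
Gen 8 (s4): strand 5 crosses over strand 4. Perm now: [2 3 1 4 5]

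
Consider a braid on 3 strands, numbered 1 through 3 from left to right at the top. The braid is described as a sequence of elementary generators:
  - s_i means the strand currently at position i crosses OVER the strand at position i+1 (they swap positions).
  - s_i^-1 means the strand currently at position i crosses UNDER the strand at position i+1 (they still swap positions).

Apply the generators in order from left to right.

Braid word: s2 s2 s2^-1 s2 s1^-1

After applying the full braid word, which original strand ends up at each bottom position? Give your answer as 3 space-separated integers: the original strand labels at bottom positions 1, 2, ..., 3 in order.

Answer: 2 1 3

Derivation:
Gen 1 (s2): strand 2 crosses over strand 3. Perm now: [1 3 2]
Gen 2 (s2): strand 3 crosses over strand 2. Perm now: [1 2 3]
Gen 3 (s2^-1): strand 2 crosses under strand 3. Perm now: [1 3 2]
Gen 4 (s2): strand 3 crosses over strand 2. Perm now: [1 2 3]
Gen 5 (s1^-1): strand 1 crosses under strand 2. Perm now: [2 1 3]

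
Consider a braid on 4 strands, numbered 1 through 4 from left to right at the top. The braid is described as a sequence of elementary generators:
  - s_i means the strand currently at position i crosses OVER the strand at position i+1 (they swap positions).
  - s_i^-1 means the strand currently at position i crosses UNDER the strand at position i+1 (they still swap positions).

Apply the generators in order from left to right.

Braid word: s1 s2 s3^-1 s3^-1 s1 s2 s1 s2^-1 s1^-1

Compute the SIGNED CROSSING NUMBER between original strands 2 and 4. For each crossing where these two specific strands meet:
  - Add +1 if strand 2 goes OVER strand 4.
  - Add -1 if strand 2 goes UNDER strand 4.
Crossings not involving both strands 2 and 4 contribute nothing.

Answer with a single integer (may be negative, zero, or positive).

Gen 1: crossing 1x2. Both 2&4? no. Sum: 0
Gen 2: crossing 1x3. Both 2&4? no. Sum: 0
Gen 3: crossing 1x4. Both 2&4? no. Sum: 0
Gen 4: crossing 4x1. Both 2&4? no. Sum: 0
Gen 5: crossing 2x3. Both 2&4? no. Sum: 0
Gen 6: crossing 2x1. Both 2&4? no. Sum: 0
Gen 7: crossing 3x1. Both 2&4? no. Sum: 0
Gen 8: crossing 3x2. Both 2&4? no. Sum: 0
Gen 9: crossing 1x2. Both 2&4? no. Sum: 0

Answer: 0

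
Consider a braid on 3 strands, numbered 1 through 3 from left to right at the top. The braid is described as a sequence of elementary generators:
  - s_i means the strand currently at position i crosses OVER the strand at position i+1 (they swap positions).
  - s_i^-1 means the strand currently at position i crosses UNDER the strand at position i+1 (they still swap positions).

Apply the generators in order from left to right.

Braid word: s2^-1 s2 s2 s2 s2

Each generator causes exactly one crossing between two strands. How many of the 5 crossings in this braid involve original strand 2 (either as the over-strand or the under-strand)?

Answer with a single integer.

Gen 1: crossing 2x3. Involves strand 2? yes. Count so far: 1
Gen 2: crossing 3x2. Involves strand 2? yes. Count so far: 2
Gen 3: crossing 2x3. Involves strand 2? yes. Count so far: 3
Gen 4: crossing 3x2. Involves strand 2? yes. Count so far: 4
Gen 5: crossing 2x3. Involves strand 2? yes. Count so far: 5

Answer: 5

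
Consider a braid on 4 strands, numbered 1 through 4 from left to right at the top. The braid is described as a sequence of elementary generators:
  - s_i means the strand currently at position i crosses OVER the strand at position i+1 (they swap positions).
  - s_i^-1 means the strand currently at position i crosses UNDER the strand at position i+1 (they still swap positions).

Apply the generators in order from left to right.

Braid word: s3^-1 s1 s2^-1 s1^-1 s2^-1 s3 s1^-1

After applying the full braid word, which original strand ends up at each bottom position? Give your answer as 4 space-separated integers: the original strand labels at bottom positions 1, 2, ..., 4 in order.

Answer: 1 4 3 2

Derivation:
Gen 1 (s3^-1): strand 3 crosses under strand 4. Perm now: [1 2 4 3]
Gen 2 (s1): strand 1 crosses over strand 2. Perm now: [2 1 4 3]
Gen 3 (s2^-1): strand 1 crosses under strand 4. Perm now: [2 4 1 3]
Gen 4 (s1^-1): strand 2 crosses under strand 4. Perm now: [4 2 1 3]
Gen 5 (s2^-1): strand 2 crosses under strand 1. Perm now: [4 1 2 3]
Gen 6 (s3): strand 2 crosses over strand 3. Perm now: [4 1 3 2]
Gen 7 (s1^-1): strand 4 crosses under strand 1. Perm now: [1 4 3 2]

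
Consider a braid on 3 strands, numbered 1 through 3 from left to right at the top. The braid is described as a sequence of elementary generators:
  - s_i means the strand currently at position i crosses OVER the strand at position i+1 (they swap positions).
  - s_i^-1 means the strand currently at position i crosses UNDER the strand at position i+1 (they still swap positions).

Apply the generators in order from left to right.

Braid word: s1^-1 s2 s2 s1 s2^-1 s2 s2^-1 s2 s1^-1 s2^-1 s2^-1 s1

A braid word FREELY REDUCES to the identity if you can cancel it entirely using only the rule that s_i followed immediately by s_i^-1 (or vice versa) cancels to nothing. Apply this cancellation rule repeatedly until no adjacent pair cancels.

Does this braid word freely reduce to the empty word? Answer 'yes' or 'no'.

Gen 1 (s1^-1): push. Stack: [s1^-1]
Gen 2 (s2): push. Stack: [s1^-1 s2]
Gen 3 (s2): push. Stack: [s1^-1 s2 s2]
Gen 4 (s1): push. Stack: [s1^-1 s2 s2 s1]
Gen 5 (s2^-1): push. Stack: [s1^-1 s2 s2 s1 s2^-1]
Gen 6 (s2): cancels prior s2^-1. Stack: [s1^-1 s2 s2 s1]
Gen 7 (s2^-1): push. Stack: [s1^-1 s2 s2 s1 s2^-1]
Gen 8 (s2): cancels prior s2^-1. Stack: [s1^-1 s2 s2 s1]
Gen 9 (s1^-1): cancels prior s1. Stack: [s1^-1 s2 s2]
Gen 10 (s2^-1): cancels prior s2. Stack: [s1^-1 s2]
Gen 11 (s2^-1): cancels prior s2. Stack: [s1^-1]
Gen 12 (s1): cancels prior s1^-1. Stack: []
Reduced word: (empty)

Answer: yes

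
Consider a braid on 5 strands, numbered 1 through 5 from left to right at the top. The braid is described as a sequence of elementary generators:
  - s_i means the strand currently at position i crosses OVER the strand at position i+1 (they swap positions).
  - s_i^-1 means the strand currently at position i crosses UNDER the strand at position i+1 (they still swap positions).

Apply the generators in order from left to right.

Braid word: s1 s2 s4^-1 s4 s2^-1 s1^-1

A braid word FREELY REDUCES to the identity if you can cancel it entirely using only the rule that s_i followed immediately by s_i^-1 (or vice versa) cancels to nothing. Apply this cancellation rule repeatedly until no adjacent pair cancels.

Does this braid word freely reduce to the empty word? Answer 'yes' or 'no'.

Answer: yes

Derivation:
Gen 1 (s1): push. Stack: [s1]
Gen 2 (s2): push. Stack: [s1 s2]
Gen 3 (s4^-1): push. Stack: [s1 s2 s4^-1]
Gen 4 (s4): cancels prior s4^-1. Stack: [s1 s2]
Gen 5 (s2^-1): cancels prior s2. Stack: [s1]
Gen 6 (s1^-1): cancels prior s1. Stack: []
Reduced word: (empty)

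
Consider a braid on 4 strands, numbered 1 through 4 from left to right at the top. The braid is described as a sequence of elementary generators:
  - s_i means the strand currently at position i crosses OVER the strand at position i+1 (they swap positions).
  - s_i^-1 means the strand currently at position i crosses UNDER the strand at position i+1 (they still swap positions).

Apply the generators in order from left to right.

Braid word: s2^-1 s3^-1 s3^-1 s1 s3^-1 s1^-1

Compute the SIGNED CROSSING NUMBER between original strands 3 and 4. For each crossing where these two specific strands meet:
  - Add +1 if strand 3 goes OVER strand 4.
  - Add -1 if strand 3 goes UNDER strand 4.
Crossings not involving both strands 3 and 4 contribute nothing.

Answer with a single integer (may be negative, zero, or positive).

Gen 1: crossing 2x3. Both 3&4? no. Sum: 0
Gen 2: crossing 2x4. Both 3&4? no. Sum: 0
Gen 3: crossing 4x2. Both 3&4? no. Sum: 0
Gen 4: crossing 1x3. Both 3&4? no. Sum: 0
Gen 5: crossing 2x4. Both 3&4? no. Sum: 0
Gen 6: crossing 3x1. Both 3&4? no. Sum: 0

Answer: 0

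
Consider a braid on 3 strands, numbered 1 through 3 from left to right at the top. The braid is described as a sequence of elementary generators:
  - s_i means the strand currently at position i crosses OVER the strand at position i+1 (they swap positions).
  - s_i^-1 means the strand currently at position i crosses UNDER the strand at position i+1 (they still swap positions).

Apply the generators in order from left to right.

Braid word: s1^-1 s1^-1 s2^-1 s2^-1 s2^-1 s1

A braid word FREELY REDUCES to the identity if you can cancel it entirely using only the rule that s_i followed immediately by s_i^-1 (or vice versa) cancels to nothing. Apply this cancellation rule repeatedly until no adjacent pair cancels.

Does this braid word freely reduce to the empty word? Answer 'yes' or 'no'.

Gen 1 (s1^-1): push. Stack: [s1^-1]
Gen 2 (s1^-1): push. Stack: [s1^-1 s1^-1]
Gen 3 (s2^-1): push. Stack: [s1^-1 s1^-1 s2^-1]
Gen 4 (s2^-1): push. Stack: [s1^-1 s1^-1 s2^-1 s2^-1]
Gen 5 (s2^-1): push. Stack: [s1^-1 s1^-1 s2^-1 s2^-1 s2^-1]
Gen 6 (s1): push. Stack: [s1^-1 s1^-1 s2^-1 s2^-1 s2^-1 s1]
Reduced word: s1^-1 s1^-1 s2^-1 s2^-1 s2^-1 s1

Answer: no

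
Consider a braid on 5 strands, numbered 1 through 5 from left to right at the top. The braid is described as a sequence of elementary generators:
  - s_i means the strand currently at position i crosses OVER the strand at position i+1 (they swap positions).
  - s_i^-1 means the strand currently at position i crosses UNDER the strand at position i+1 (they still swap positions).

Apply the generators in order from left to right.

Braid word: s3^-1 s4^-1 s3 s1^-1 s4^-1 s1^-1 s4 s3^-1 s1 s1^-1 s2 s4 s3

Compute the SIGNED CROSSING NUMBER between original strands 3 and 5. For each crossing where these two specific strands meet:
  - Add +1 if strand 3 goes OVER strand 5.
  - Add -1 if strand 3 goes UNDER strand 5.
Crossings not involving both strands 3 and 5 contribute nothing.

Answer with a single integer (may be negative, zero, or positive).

Gen 1: crossing 3x4. Both 3&5? no. Sum: 0
Gen 2: 3 under 5. Both 3&5? yes. Contrib: -1. Sum: -1
Gen 3: crossing 4x5. Both 3&5? no. Sum: -1
Gen 4: crossing 1x2. Both 3&5? no. Sum: -1
Gen 5: crossing 4x3. Both 3&5? no. Sum: -1
Gen 6: crossing 2x1. Both 3&5? no. Sum: -1
Gen 7: crossing 3x4. Both 3&5? no. Sum: -1
Gen 8: crossing 5x4. Both 3&5? no. Sum: -1
Gen 9: crossing 1x2. Both 3&5? no. Sum: -1
Gen 10: crossing 2x1. Both 3&5? no. Sum: -1
Gen 11: crossing 2x4. Both 3&5? no. Sum: -1
Gen 12: 5 over 3. Both 3&5? yes. Contrib: -1. Sum: -2
Gen 13: crossing 2x3. Both 3&5? no. Sum: -2

Answer: -2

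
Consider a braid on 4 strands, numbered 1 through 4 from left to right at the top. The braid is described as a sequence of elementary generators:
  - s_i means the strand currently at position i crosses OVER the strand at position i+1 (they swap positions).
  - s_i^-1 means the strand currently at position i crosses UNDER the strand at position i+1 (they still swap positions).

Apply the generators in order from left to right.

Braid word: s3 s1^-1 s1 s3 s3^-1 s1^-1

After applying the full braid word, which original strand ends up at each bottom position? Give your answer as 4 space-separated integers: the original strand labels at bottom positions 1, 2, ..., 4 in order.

Answer: 2 1 4 3

Derivation:
Gen 1 (s3): strand 3 crosses over strand 4. Perm now: [1 2 4 3]
Gen 2 (s1^-1): strand 1 crosses under strand 2. Perm now: [2 1 4 3]
Gen 3 (s1): strand 2 crosses over strand 1. Perm now: [1 2 4 3]
Gen 4 (s3): strand 4 crosses over strand 3. Perm now: [1 2 3 4]
Gen 5 (s3^-1): strand 3 crosses under strand 4. Perm now: [1 2 4 3]
Gen 6 (s1^-1): strand 1 crosses under strand 2. Perm now: [2 1 4 3]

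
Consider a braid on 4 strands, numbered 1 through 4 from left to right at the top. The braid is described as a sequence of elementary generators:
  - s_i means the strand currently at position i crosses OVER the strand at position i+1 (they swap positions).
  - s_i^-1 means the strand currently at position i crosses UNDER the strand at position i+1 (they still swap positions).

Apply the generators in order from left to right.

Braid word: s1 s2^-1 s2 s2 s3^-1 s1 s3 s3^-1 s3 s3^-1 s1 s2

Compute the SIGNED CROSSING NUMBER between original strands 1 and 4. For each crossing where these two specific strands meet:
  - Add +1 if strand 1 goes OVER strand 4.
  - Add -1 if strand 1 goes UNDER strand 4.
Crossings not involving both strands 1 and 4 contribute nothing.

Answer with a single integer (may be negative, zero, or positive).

Gen 1: crossing 1x2. Both 1&4? no. Sum: 0
Gen 2: crossing 1x3. Both 1&4? no. Sum: 0
Gen 3: crossing 3x1. Both 1&4? no. Sum: 0
Gen 4: crossing 1x3. Both 1&4? no. Sum: 0
Gen 5: 1 under 4. Both 1&4? yes. Contrib: -1. Sum: -1
Gen 6: crossing 2x3. Both 1&4? no. Sum: -1
Gen 7: 4 over 1. Both 1&4? yes. Contrib: -1. Sum: -2
Gen 8: 1 under 4. Both 1&4? yes. Contrib: -1. Sum: -3
Gen 9: 4 over 1. Both 1&4? yes. Contrib: -1. Sum: -4
Gen 10: 1 under 4. Both 1&4? yes. Contrib: -1. Sum: -5
Gen 11: crossing 3x2. Both 1&4? no. Sum: -5
Gen 12: crossing 3x4. Both 1&4? no. Sum: -5

Answer: -5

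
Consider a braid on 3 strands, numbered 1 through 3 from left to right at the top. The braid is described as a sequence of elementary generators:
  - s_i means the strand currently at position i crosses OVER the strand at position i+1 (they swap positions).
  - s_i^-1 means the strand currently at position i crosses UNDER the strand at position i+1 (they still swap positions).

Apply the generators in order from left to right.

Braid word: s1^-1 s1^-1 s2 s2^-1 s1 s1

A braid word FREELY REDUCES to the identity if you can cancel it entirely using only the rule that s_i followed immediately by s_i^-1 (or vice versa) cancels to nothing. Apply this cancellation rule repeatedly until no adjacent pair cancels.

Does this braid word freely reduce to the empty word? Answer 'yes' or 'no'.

Answer: yes

Derivation:
Gen 1 (s1^-1): push. Stack: [s1^-1]
Gen 2 (s1^-1): push. Stack: [s1^-1 s1^-1]
Gen 3 (s2): push. Stack: [s1^-1 s1^-1 s2]
Gen 4 (s2^-1): cancels prior s2. Stack: [s1^-1 s1^-1]
Gen 5 (s1): cancels prior s1^-1. Stack: [s1^-1]
Gen 6 (s1): cancels prior s1^-1. Stack: []
Reduced word: (empty)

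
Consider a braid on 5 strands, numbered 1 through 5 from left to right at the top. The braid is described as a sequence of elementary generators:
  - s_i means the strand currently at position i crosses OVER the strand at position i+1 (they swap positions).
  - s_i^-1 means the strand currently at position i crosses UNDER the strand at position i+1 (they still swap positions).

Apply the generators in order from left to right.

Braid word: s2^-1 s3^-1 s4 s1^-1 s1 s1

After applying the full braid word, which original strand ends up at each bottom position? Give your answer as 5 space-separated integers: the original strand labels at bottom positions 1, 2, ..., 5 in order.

Answer: 3 1 4 5 2

Derivation:
Gen 1 (s2^-1): strand 2 crosses under strand 3. Perm now: [1 3 2 4 5]
Gen 2 (s3^-1): strand 2 crosses under strand 4. Perm now: [1 3 4 2 5]
Gen 3 (s4): strand 2 crosses over strand 5. Perm now: [1 3 4 5 2]
Gen 4 (s1^-1): strand 1 crosses under strand 3. Perm now: [3 1 4 5 2]
Gen 5 (s1): strand 3 crosses over strand 1. Perm now: [1 3 4 5 2]
Gen 6 (s1): strand 1 crosses over strand 3. Perm now: [3 1 4 5 2]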